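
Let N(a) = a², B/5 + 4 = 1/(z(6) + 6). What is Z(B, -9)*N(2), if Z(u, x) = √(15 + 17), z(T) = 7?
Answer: 16*√2 ≈ 22.627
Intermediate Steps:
B = -255/13 (B = -20 + 5/(7 + 6) = -20 + 5/13 = -255/13 ≈ -19.615)
Z(u, x) = 4*√2 (Z(u, x) = √32 = 4*√2)
Z(B, -9)*N(2) = (4*√2)*2² = (4*√2)*4 = 16*√2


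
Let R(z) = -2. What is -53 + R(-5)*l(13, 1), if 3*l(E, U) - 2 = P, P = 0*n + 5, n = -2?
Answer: -173/3 ≈ -57.667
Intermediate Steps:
P = 5 (P = 0*(-2) + 5 = 0 + 5 = 5)
l(E, U) = 7/3 (l(E, U) = ⅔ + (⅓)*5 = ⅔ + 5/3 = 7/3)
-53 + R(-5)*l(13, 1) = -53 - 2*7/3 = -53 - 14/3 = -173/3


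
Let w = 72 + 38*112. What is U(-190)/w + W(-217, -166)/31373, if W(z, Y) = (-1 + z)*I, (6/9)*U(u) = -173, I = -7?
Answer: -3073531/271564688 ≈ -0.011318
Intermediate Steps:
U(u) = -519/2 (U(u) = (3/2)*(-173) = -519/2)
w = 4328 (w = 72 + 4256 = 4328)
W(z, Y) = 7 - 7*z (W(z, Y) = (-1 + z)*(-7) = 7 - 7*z)
U(-190)/w + W(-217, -166)/31373 = -519/2/4328 + (7 - 7*(-217))/31373 = -519/2*1/4328 + (7 + 1519)*(1/31373) = -519/8656 + 1526*(1/31373) = -519/8656 + 1526/31373 = -3073531/271564688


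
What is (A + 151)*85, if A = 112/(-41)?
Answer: 516715/41 ≈ 12603.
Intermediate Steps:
A = -112/41 (A = 112*(-1/41) = -112/41 ≈ -2.7317)
(A + 151)*85 = (-112/41 + 151)*85 = (6079/41)*85 = 516715/41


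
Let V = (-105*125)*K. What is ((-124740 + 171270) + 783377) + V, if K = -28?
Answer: 1197407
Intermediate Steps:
V = 367500 (V = -105*125*(-28) = -13125*(-28) = 367500)
((-124740 + 171270) + 783377) + V = ((-124740 + 171270) + 783377) + 367500 = (46530 + 783377) + 367500 = 829907 + 367500 = 1197407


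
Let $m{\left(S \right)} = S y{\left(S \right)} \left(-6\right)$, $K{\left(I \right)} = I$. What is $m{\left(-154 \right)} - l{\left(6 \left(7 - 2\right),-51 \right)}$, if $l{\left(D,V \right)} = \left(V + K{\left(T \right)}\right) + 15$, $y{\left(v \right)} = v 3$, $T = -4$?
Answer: $-426848$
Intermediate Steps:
$y{\left(v \right)} = 3 v$
$l{\left(D,V \right)} = 11 + V$ ($l{\left(D,V \right)} = \left(V - 4\right) + 15 = \left(-4 + V\right) + 15 = 11 + V$)
$m{\left(S \right)} = - 18 S^{2}$ ($m{\left(S \right)} = S 3 S \left(-6\right) = 3 S^{2} \left(-6\right) = - 18 S^{2}$)
$m{\left(-154 \right)} - l{\left(6 \left(7 - 2\right),-51 \right)} = - 18 \left(-154\right)^{2} - \left(11 - 51\right) = \left(-18\right) 23716 - -40 = -426888 + 40 = -426848$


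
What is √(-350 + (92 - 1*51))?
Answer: I*√309 ≈ 17.578*I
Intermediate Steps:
√(-350 + (92 - 1*51)) = √(-350 + (92 - 51)) = √(-350 + 41) = √(-309) = I*√309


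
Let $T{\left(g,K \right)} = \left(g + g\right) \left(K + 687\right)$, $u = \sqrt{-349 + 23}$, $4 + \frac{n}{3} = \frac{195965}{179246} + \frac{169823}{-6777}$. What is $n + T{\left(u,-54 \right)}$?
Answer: $- \frac{33971039221}{404916714} + 1266 i \sqrt{326} \approx -83.896 + 22858.0 i$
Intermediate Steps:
$n = - \frac{33971039221}{404916714}$ ($n = -12 + 3 \left(\frac{195965}{179246} + \frac{169823}{-6777}\right) = -12 + 3 \left(195965 \cdot \frac{1}{179246} + 169823 \left(- \frac{1}{6777}\right)\right) = -12 + 3 \left(\frac{195965}{179246} - \frac{169823}{6777}\right) = -12 + 3 \left(- \frac{29112038653}{1214750142}\right) = -12 - \frac{29112038653}{404916714} = - \frac{33971039221}{404916714} \approx -83.896$)
$u = i \sqrt{326}$ ($u = \sqrt{-326} = i \sqrt{326} \approx 18.055 i$)
$T{\left(g,K \right)} = 2 g \left(687 + K\right)$
$n + T{\left(u,-54 \right)} = - \frac{33971039221}{404916714} + 2 i \sqrt{326} \left(687 - 54\right) = - \frac{33971039221}{404916714} + 2 i \sqrt{326} \cdot 633 = - \frac{33971039221}{404916714} + 1266 i \sqrt{326}$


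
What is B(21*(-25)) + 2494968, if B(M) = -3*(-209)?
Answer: 2495595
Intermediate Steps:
B(M) = 627
B(21*(-25)) + 2494968 = 627 + 2494968 = 2495595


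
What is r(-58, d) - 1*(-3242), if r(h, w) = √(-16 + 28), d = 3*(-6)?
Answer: 3242 + 2*√3 ≈ 3245.5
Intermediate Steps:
d = -18
r(h, w) = 2*√3 (r(h, w) = √12 = 2*√3)
r(-58, d) - 1*(-3242) = 2*√3 - 1*(-3242) = 2*√3 + 3242 = 3242 + 2*√3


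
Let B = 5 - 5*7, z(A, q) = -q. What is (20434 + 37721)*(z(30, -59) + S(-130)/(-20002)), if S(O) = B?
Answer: 34315753470/10001 ≈ 3.4312e+6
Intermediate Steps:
B = -30 (B = 5 - 35 = -30)
S(O) = -30
(20434 + 37721)*(z(30, -59) + S(-130)/(-20002)) = (20434 + 37721)*(-1*(-59) - 30/(-20002)) = 58155*(59 - 30*(-1/20002)) = 58155*(59 + 15/10001) = 58155*(590074/10001) = 34315753470/10001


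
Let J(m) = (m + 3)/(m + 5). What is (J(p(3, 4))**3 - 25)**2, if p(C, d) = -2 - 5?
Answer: 289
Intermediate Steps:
p(C, d) = -7
J(m) = (3 + m)/(5 + m)
(J(p(3, 4))**3 - 25)**2 = (((3 - 7)/(5 - 7))**3 - 25)**2 = ((-4/(-2))**3 - 25)**2 = ((-1/2*(-4))**3 - 25)**2 = (2**3 - 25)**2 = (8 - 25)**2 = (-17)**2 = 289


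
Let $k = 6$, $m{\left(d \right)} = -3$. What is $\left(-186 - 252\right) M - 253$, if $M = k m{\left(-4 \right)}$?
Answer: $7631$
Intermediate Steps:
$M = -18$ ($M = 6 \left(-3\right) = -18$)
$\left(-186 - 252\right) M - 253 = \left(-186 - 252\right) \left(-18\right) - 253 = \left(-438\right) \left(-18\right) - 253 = 7884 - 253 = 7631$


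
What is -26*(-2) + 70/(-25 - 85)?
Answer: 565/11 ≈ 51.364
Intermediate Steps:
-26*(-2) + 70/(-25 - 85) = 52 + 70/(-110) = 52 - 1/110*70 = 52 - 7/11 = 565/11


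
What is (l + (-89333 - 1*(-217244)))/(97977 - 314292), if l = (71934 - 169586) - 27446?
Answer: -2813/216315 ≈ -0.013004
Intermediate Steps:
l = -125098 (l = -97652 - 27446 = -125098)
(l + (-89333 - 1*(-217244)))/(97977 - 314292) = (-125098 + (-89333 - 1*(-217244)))/(97977 - 314292) = (-125098 + (-89333 + 217244))/(-216315) = (-125098 + 127911)*(-1/216315) = 2813*(-1/216315) = -2813/216315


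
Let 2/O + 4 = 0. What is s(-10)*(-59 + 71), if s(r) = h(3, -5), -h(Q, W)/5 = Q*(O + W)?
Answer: 990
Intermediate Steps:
O = -½ (O = 2/(-4 + 0) = 2/(-4) = 2*(-¼) = -½ ≈ -0.50000)
h(Q, W) = -5*Q*(-½ + W)
s(r) = 165/2 (s(r) = (5/2)*3*(1 - 2*(-5)) = (5/2)*3*(1 + 10) = (5/2)*3*11 = 165/2)
s(-10)*(-59 + 71) = 165*(-59 + 71)/2 = (165/2)*12 = 990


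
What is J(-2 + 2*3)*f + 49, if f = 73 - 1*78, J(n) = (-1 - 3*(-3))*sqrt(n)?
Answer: -31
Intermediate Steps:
J(n) = 8*sqrt(n) (J(n) = (-1 + 9)*sqrt(n) = 8*sqrt(n))
f = -5 (f = 73 - 78 = -5)
J(-2 + 2*3)*f + 49 = (8*sqrt(-2 + 2*3))*(-5) + 49 = (8*sqrt(-2 + 6))*(-5) + 49 = (8*sqrt(4))*(-5) + 49 = (8*2)*(-5) + 49 = 16*(-5) + 49 = -80 + 49 = -31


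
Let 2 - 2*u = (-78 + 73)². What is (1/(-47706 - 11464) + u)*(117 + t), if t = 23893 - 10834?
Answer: -73489248/485 ≈ -1.5152e+5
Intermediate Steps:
u = -23/2 (u = 1 - (-78 + 73)²/2 = 1 - ½*(-5)² = 1 - ½*25 = 1 - 25/2 = -23/2 ≈ -11.500)
t = 13059
(1/(-47706 - 11464) + u)*(117 + t) = (1/(-47706 - 11464) - 23/2)*(117 + 13059) = (1/(-59170) - 23/2)*13176 = (-1/59170 - 23/2)*13176 = -340228/29585*13176 = -73489248/485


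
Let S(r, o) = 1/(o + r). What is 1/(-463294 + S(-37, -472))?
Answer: -509/235816647 ≈ -2.1585e-6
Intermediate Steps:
1/(-463294 + S(-37, -472)) = 1/(-463294 + 1/(-472 - 37)) = 1/(-463294 + 1/(-509)) = 1/(-463294 - 1/509) = 1/(-235816647/509) = -509/235816647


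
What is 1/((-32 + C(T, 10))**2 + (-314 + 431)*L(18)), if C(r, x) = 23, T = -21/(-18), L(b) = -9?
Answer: -1/972 ≈ -0.0010288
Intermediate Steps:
T = 7/6 (T = -21*(-1/18) = 7/6 ≈ 1.1667)
1/((-32 + C(T, 10))**2 + (-314 + 431)*L(18)) = 1/((-32 + 23)**2 + (-314 + 431)*(-9)) = 1/((-9)**2 + 117*(-9)) = 1/(81 - 1053) = 1/(-972) = -1/972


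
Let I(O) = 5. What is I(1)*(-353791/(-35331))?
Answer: 1768955/35331 ≈ 50.068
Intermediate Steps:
I(1)*(-353791/(-35331)) = 5*(-353791/(-35331)) = 5*(-353791*(-1/35331)) = 5*(353791/35331) = 1768955/35331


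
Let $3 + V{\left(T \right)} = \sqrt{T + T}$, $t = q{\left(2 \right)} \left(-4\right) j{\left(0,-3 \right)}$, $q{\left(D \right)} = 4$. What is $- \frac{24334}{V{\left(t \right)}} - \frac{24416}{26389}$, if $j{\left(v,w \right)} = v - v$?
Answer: $\frac{642076678}{79167} \approx 8110.4$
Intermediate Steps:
$j{\left(v,w \right)} = 0$
$t = 0$ ($t = 4 \left(-4\right) 0 = \left(-16\right) 0 = 0$)
$V{\left(T \right)} = -3 + \sqrt{2} \sqrt{T}$ ($V{\left(T \right)} = -3 + \sqrt{T + T} = -3 + \sqrt{2 T} = -3 + \sqrt{2} \sqrt{T}$)
$- \frac{24334}{V{\left(t \right)}} - \frac{24416}{26389} = - \frac{24334}{-3 + \sqrt{2} \sqrt{0}} - \frac{24416}{26389} = - \frac{24334}{-3 + \sqrt{2} \cdot 0} - \frac{24416}{26389} = - \frac{24334}{-3 + 0} - \frac{24416}{26389} = - \frac{24334}{-3} - \frac{24416}{26389} = \left(-24334\right) \left(- \frac{1}{3}\right) - \frac{24416}{26389} = \frac{24334}{3} - \frac{24416}{26389} = \frac{642076678}{79167}$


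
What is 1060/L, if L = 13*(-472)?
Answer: -265/1534 ≈ -0.17275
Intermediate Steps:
L = -6136
1060/L = 1060/(-6136) = 1060*(-1/6136) = -265/1534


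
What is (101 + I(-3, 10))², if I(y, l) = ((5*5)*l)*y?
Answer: 421201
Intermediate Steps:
I(y, l) = 25*l*y (I(y, l) = (25*l)*y = 25*l*y)
(101 + I(-3, 10))² = (101 + 25*10*(-3))² = (101 - 750)² = (-649)² = 421201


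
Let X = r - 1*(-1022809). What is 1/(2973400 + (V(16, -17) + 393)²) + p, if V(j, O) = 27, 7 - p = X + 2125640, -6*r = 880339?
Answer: -28364441943697/9449400 ≈ -3.0017e+6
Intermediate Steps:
r = -880339/6 (r = -⅙*880339 = -880339/6 ≈ -1.4672e+5)
X = 5256515/6 (X = -880339/6 - 1*(-1022809) = -880339/6 + 1022809 = 5256515/6 ≈ 8.7609e+5)
p = -18010313/6 (p = 7 - (5256515/6 + 2125640) = 7 - 1*18010355/6 = 7 - 18010355/6 = -18010313/6 ≈ -3.0017e+6)
1/(2973400 + (V(16, -17) + 393)²) + p = 1/(2973400 + (27 + 393)²) - 18010313/6 = 1/(2973400 + 420²) - 18010313/6 = 1/(2973400 + 176400) - 18010313/6 = 1/3149800 - 18010313/6 = -28364441943697/9449400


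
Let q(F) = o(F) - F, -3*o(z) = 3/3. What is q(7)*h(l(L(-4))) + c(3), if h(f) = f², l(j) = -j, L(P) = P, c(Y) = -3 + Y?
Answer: -352/3 ≈ -117.33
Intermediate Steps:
o(z) = -⅓ (o(z) = -1/3 = -⅓*1 = -⅓)
q(F) = -⅓ - F
q(7)*h(l(L(-4))) + c(3) = (-⅓ - 1*7)*(-1*(-4))² + (-3 + 3) = (-⅓ - 7)*4² + 0 = -22/3*16 + 0 = -352/3 + 0 = -352/3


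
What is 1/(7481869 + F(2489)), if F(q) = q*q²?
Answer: 1/15427138038 ≈ 6.4821e-11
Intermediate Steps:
F(q) = q³
1/(7481869 + F(2489)) = 1/(7481869 + 2489³) = 1/(7481869 + 15419656169) = 1/15427138038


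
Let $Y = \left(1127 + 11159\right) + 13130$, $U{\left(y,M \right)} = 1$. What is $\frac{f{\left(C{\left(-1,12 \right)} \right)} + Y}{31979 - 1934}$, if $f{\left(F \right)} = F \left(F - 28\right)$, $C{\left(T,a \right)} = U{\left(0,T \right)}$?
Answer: $\frac{8463}{10015} \approx 0.84503$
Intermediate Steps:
$C{\left(T,a \right)} = 1$
$Y = 25416$ ($Y = 12286 + 13130 = 25416$)
$f{\left(F \right)} = F \left(-28 + F\right)$
$\frac{f{\left(C{\left(-1,12 \right)} \right)} + Y}{31979 - 1934} = \frac{1 \left(-28 + 1\right) + 25416}{31979 - 1934} = \frac{1 \left(-27\right) + 25416}{30045} = \left(-27 + 25416\right) \frac{1}{30045} = 25389 \cdot \frac{1}{30045} = \frac{8463}{10015}$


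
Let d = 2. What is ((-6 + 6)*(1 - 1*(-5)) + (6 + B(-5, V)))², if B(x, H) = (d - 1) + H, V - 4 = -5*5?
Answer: 196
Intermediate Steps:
V = -21 (V = 4 - 5*5 = 4 - 25 = -21)
B(x, H) = 1 + H (B(x, H) = (2 - 1) + H = 1 + H)
((-6 + 6)*(1 - 1*(-5)) + (6 + B(-5, V)))² = ((-6 + 6)*(1 - 1*(-5)) + (6 + (1 - 21)))² = (0*(1 + 5) + (6 - 20))² = (0*6 - 14)² = (0 - 14)² = (-14)² = 196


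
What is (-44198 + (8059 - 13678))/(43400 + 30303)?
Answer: -49817/73703 ≈ -0.67592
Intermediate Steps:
(-44198 + (8059 - 13678))/(43400 + 30303) = (-44198 - 5619)/73703 = -49817*1/73703 = -49817/73703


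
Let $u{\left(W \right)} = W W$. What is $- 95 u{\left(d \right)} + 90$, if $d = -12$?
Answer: $-13590$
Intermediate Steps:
$u{\left(W \right)} = W^{2}$
$- 95 u{\left(d \right)} + 90 = - 95 \left(-12\right)^{2} + 90 = \left(-95\right) 144 + 90 = -13680 + 90 = -13590$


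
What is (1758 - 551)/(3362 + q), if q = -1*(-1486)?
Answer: 1207/4848 ≈ 0.24897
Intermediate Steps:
q = 1486
(1758 - 551)/(3362 + q) = (1758 - 551)/(3362 + 1486) = 1207/4848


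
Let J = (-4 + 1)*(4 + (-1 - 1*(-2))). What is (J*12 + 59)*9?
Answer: -1089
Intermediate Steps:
J = -15 (J = -3*(4 + (-1 + 2)) = -3*(4 + 1) = -3*5 = -15)
(J*12 + 59)*9 = (-15*12 + 59)*9 = (-180 + 59)*9 = -121*9 = -1089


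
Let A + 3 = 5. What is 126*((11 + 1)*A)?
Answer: 3024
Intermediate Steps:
A = 2 (A = -3 + 5 = 2)
126*((11 + 1)*A) = 126*((11 + 1)*2) = 126*(12*2) = 126*24 = 3024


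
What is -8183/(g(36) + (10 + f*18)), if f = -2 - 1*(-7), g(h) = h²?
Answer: -8183/1396 ≈ -5.8617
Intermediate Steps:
f = 5 (f = -2 + 7 = 5)
-8183/(g(36) + (10 + f*18)) = -8183/(36² + (10 + 5*18)) = -8183/(1296 + (10 + 90)) = -8183/(1296 + 100) = -8183/1396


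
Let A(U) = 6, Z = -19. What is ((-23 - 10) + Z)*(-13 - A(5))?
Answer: 988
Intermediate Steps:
((-23 - 10) + Z)*(-13 - A(5)) = ((-23 - 10) - 19)*(-13 - 1*6) = (-33 - 19)*(-13 - 6) = -52*(-19) = 988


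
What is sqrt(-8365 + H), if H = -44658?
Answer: I*sqrt(53023) ≈ 230.27*I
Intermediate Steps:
sqrt(-8365 + H) = sqrt(-8365 - 44658) = sqrt(-53023) = I*sqrt(53023)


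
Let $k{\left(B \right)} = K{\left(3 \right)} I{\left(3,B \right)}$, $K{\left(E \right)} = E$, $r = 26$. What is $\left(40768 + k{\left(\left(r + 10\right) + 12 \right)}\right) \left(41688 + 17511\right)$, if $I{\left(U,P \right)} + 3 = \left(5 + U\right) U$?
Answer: $2417154369$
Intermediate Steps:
$I{\left(U,P \right)} = -3 + U \left(5 + U\right)$ ($I{\left(U,P \right)} = -3 + \left(5 + U\right) U = -3 + U \left(5 + U\right)$)
$k{\left(B \right)} = 63$ ($k{\left(B \right)} = 3 \left(-3 + 3^{2} + 5 \cdot 3\right) = 3 \left(-3 + 9 + 15\right) = 3 \cdot 21 = 63$)
$\left(40768 + k{\left(\left(r + 10\right) + 12 \right)}\right) \left(41688 + 17511\right) = \left(40768 + 63\right) \left(41688 + 17511\right) = 40831 \cdot 59199 = 2417154369$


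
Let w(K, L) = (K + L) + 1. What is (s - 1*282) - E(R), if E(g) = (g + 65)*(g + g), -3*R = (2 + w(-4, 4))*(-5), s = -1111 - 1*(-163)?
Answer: -1930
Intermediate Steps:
s = -948 (s = -1111 + 163 = -948)
w(K, L) = 1 + K + L
R = 5 (R = -(2 + (1 - 4 + 4))*(-5)/3 = -(2 + 1)*(-5)/3 = -(-5) = -1/3*(-15) = 5)
E(g) = 2*g*(65 + g) (E(g) = (65 + g)*(2*g) = 2*g*(65 + g))
(s - 1*282) - E(R) = (-948 - 1*282) - 2*5*(65 + 5) = (-948 - 282) - 2*5*70 = -1230 - 1*700 = -1230 - 700 = -1930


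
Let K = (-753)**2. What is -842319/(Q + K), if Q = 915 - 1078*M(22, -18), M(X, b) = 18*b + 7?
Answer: -842319/909650 ≈ -0.92598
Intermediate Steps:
M(X, b) = 7 + 18*b
Q = 342641 (Q = 915 - 1078*(7 + 18*(-18)) = 915 - 1078*(7 - 324) = 915 - 1078*(-317) = 915 + 341726 = 342641)
K = 567009
-842319/(Q + K) = -842319/(342641 + 567009) = -842319/909650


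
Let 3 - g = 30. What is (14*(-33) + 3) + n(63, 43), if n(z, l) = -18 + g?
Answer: -504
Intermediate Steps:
g = -27 (g = 3 - 1*30 = 3 - 30 = -27)
n(z, l) = -45 (n(z, l) = -18 - 27 = -45)
(14*(-33) + 3) + n(63, 43) = (14*(-33) + 3) - 45 = (-462 + 3) - 45 = -459 - 45 = -504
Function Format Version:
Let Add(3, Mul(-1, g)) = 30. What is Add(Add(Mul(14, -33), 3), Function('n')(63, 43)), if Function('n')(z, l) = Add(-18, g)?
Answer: -504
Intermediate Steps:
g = -27 (g = Add(3, Mul(-1, 30)) = Add(3, -30) = -27)
Function('n')(z, l) = -45 (Function('n')(z, l) = Add(-18, -27) = -45)
Add(Add(Mul(14, -33), 3), Function('n')(63, 43)) = Add(Add(Mul(14, -33), 3), -45) = Add(Add(-462, 3), -45) = Add(-459, -45) = -504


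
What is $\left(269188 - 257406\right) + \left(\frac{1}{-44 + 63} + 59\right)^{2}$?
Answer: $\frac{5512186}{361} \approx 15269.0$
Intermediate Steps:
$\left(269188 - 257406\right) + \left(\frac{1}{-44 + 63} + 59\right)^{2} = 11782 + \left(\frac{1}{19} + 59\right)^{2} = 11782 + \left(\frac{1122}{19}\right)^{2} = 11782 + \frac{1258884}{361} = \frac{5512186}{361}$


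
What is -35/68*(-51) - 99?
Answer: -291/4 ≈ -72.750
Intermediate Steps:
-35/68*(-51) - 99 = 105/4 - 99 = -291/4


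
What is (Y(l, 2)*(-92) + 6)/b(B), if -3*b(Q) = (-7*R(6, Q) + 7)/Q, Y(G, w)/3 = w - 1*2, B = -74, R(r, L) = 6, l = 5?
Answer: -1332/35 ≈ -38.057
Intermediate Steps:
Y(G, w) = -6 + 3*w (Y(G, w) = 3*(w - 1*2) = 3*(w - 2) = 3*(-2 + w) = -6 + 3*w)
b(Q) = 35/(3*Q) (b(Q) = -(-7*6 + 7)/(3*Q) = -(-42 + 7)/(3*Q) = -(-35)/(3*Q) = 35/(3*Q))
(Y(l, 2)*(-92) + 6)/b(B) = ((-6 + 3*2)*(-92) + 6)/(((35/3)/(-74))) = ((-6 + 6)*(-92) + 6)/(((35/3)*(-1/74))) = (0*(-92) + 6)/(-35/222) = (0 + 6)*(-222/35) = 6*(-222/35) = -1332/35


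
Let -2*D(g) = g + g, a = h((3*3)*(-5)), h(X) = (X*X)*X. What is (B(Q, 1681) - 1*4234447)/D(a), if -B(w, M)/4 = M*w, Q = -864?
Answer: 1575089/91125 ≈ 17.285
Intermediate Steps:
h(X) = X³ (h(X) = X²*X = X³)
B(w, M) = -4*M*w
a = -91125 (a = ((3*3)*(-5))³ = (9*(-5))³ = (-45)³ = -91125)
D(g) = -g (D(g) = -(g + g)/2 = -g)
(B(Q, 1681) - 1*4234447)/D(a) = (-4*1681*(-864) - 1*4234447)/((-1*(-91125))) = (5809536 - 4234447)/91125 = 1575089*(1/91125) = 1575089/91125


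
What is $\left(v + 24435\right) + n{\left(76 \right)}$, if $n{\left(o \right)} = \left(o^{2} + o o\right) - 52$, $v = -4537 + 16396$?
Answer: $47794$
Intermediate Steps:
$v = 11859$
$n{\left(o \right)} = -52 + 2 o^{2}$ ($n{\left(o \right)} = \left(o^{2} + o^{2}\right) - 52 = 2 o^{2} - 52 = -52 + 2 o^{2}$)
$\left(v + 24435\right) + n{\left(76 \right)} = \left(11859 + 24435\right) - \left(52 - 2 \cdot 76^{2}\right) = 36294 + \left(-52 + 2 \cdot 5776\right) = 36294 + \left(-52 + 11552\right) = 36294 + 11500 = 47794$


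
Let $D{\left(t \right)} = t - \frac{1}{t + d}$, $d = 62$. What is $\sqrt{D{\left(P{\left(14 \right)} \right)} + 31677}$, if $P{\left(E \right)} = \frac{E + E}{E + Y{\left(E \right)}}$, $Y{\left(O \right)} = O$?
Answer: $\frac{\sqrt{13969991}}{21} \approx 177.98$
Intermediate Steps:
$P{\left(E \right)} = 1$ ($P{\left(E \right)} = \frac{E + E}{E + E} = \frac{2 E}{2 E} = 2 E \frac{1}{2 E} = 1$)
$D{\left(t \right)} = t - \frac{1}{62 + t}$ ($D{\left(t \right)} = t - \frac{1}{t + 62} = t - \frac{1}{62 + t}$)
$\sqrt{D{\left(P{\left(14 \right)} \right)} + 31677} = \sqrt{\frac{-1 + 1^{2} + 62 \cdot 1}{62 + 1} + 31677} = \sqrt{\frac{-1 + 1 + 62}{63} + 31677} = \sqrt{\frac{1}{63} \cdot 62 + 31677} = \sqrt{\frac{62}{63} + 31677} = \sqrt{\frac{1995713}{63}} = \frac{\sqrt{13969991}}{21}$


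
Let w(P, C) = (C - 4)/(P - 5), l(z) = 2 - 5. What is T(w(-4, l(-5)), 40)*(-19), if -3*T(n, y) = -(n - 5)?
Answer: 722/27 ≈ 26.741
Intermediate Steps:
l(z) = -3
w(P, C) = (-4 + C)/(-5 + P)
T(n, y) = -5/3 + n/3 (T(n, y) = -(-1)*(n - 5)/3 = -(-1)*(-5 + n)/3 = -(5 - n)/3 = -5/3 + n/3)
T(w(-4, l(-5)), 40)*(-19) = (-5/3 + ((-4 - 3)/(-5 - 4))/3)*(-19) = (-5/3 + (-7/(-9))/3)*(-19) = (-5/3 + (-⅑*(-7))/3)*(-19) = (-5/3 + (⅓)*(7/9))*(-19) = (-5/3 + 7/27)*(-19) = -38/27*(-19) = 722/27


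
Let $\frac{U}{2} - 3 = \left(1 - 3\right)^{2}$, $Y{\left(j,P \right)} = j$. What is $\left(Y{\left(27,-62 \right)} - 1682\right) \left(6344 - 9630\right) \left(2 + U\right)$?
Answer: $87013280$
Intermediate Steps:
$U = 14$ ($U = 6 + 2 \left(1 - 3\right)^{2} = 6 + 2 \left(-2\right)^{2} = 6 + 2 \cdot 4 = 6 + 8 = 14$)
$\left(Y{\left(27,-62 \right)} - 1682\right) \left(6344 - 9630\right) \left(2 + U\right) = \left(27 - 1682\right) \left(6344 - 9630\right) \left(2 + 14\right) = \left(-1655\right) \left(-3286\right) 16 = 5438330 \cdot 16 = 87013280$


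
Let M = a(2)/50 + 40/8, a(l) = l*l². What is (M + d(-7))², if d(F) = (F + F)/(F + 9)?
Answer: 2116/625 ≈ 3.3856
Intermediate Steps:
a(l) = l³
M = 129/25 (M = 2³/50 + 40/8 = 8*(1/50) + 40*(⅛) = 4/25 + 5 = 129/25 ≈ 5.1600)
d(F) = 2*F/(9 + F) (d(F) = (2*F)/(9 + F) = 2*F/(9 + F))
(M + d(-7))² = (129/25 + 2*(-7)/(9 - 7))² = (129/25 + 2*(-7)/2)² = (129/25 + 2*(-7)*(½))² = (129/25 - 7)² = (-46/25)² = 2116/625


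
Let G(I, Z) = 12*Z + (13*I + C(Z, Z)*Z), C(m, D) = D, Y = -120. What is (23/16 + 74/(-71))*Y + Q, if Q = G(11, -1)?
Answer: 12009/142 ≈ 84.570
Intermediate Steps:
G(I, Z) = Z**2 + 12*Z + 13*I (G(I, Z) = 12*Z + (13*I + Z*Z) = 12*Z + (13*I + Z**2) = 12*Z + (Z**2 + 13*I) = Z**2 + 12*Z + 13*I)
Q = 132 (Q = (-1)**2 + 12*(-1) + 13*11 = 1 - 12 + 143 = 132)
(23/16 + 74/(-71))*Y + Q = (23/16 + 74/(-71))*(-120) + 132 = (23*(1/16) + 74*(-1/71))*(-120) + 132 = (23/16 - 74/71)*(-120) + 132 = (449/1136)*(-120) + 132 = -6735/142 + 132 = 12009/142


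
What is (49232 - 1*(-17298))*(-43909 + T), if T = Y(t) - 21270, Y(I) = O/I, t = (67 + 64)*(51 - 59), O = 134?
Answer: -1136128252695/262 ≈ -4.3364e+9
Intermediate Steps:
t = -1048 (t = 131*(-8) = -1048)
Y(I) = 134/I
T = -11145547/524 (T = 134/(-1048) - 21270 = 134*(-1/1048) - 21270 = -67/524 - 21270 = -11145547/524 ≈ -21270.)
(49232 - 1*(-17298))*(-43909 + T) = (49232 - 1*(-17298))*(-43909 - 11145547/524) = (49232 + 17298)*(-34153863/524) = 66530*(-34153863/524) = -1136128252695/262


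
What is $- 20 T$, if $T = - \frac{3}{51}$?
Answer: $\frac{20}{17} \approx 1.1765$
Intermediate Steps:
$T = - \frac{1}{17}$ ($T = \left(-3\right) \frac{1}{51} = - \frac{1}{17} \approx -0.058824$)
$- 20 T = \left(-20\right) \left(- \frac{1}{17}\right) = \frac{20}{17}$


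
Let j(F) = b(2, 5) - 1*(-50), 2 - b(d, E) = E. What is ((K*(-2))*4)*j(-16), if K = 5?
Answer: -1880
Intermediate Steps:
b(d, E) = 2 - E
j(F) = 47 (j(F) = (2 - 1*5) - 1*(-50) = (2 - 5) + 50 = -3 + 50 = 47)
((K*(-2))*4)*j(-16) = ((5*(-2))*4)*47 = -10*4*47 = -40*47 = -1880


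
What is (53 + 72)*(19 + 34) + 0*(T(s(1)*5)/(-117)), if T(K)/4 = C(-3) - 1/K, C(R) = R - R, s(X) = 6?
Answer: 6625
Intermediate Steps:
C(R) = 0
T(K) = -4/K (T(K) = 4*(0 - 1/K) = 4*(-1/K) = -4/K)
(53 + 72)*(19 + 34) + 0*(T(s(1)*5)/(-117)) = (53 + 72)*(19 + 34) + 0*(-4/(6*5)/(-117)) = 125*53 + 0*(-4/30*(-1/117)) = 6625 + 0*(-4*1/30*(-1/117)) = 6625 + 0*(-2/15*(-1/117)) = 6625 + 0*(2/1755) = 6625 + 0 = 6625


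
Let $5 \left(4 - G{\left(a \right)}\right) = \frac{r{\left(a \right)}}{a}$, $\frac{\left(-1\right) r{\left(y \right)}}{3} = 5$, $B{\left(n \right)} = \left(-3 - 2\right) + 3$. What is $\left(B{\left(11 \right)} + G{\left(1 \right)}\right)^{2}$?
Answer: $25$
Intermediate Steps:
$B{\left(n \right)} = -2$ ($B{\left(n \right)} = -5 + 3 = -2$)
$r{\left(y \right)} = -15$ ($r{\left(y \right)} = \left(-3\right) 5 = -15$)
$G{\left(a \right)} = 4 + \frac{3}{a}$ ($G{\left(a \right)} = 4 - \frac{\left(-15\right) \frac{1}{a}}{5} = 4 + \frac{3}{a}$)
$\left(B{\left(11 \right)} + G{\left(1 \right)}\right)^{2} = \left(-2 + \left(4 + \frac{3}{1}\right)\right)^{2} = \left(-2 + \left(4 + 3 \cdot 1\right)\right)^{2} = \left(-2 + \left(4 + 3\right)\right)^{2} = \left(-2 + 7\right)^{2} = 5^{2} = 25$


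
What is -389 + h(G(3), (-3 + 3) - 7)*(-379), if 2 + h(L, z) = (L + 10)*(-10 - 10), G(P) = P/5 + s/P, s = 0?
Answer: 80717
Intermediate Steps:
G(P) = P/5 (G(P) = P/5 + 0/P = P*(⅕) + 0 = P/5 + 0 = P/5)
h(L, z) = -202 - 20*L (h(L, z) = -2 + (L + 10)*(-10 - 10) = -2 + (10 + L)*(-20) = -2 + (-200 - 20*L) = -202 - 20*L)
-389 + h(G(3), (-3 + 3) - 7)*(-379) = -389 + (-202 - 4*3)*(-379) = -389 + (-202 - 20*⅗)*(-379) = -389 + (-202 - 12)*(-379) = -389 - 214*(-379) = -389 + 81106 = 80717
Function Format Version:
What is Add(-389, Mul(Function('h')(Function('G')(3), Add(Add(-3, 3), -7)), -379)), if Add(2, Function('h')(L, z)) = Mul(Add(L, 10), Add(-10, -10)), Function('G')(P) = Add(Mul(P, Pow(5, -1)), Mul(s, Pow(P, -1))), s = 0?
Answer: 80717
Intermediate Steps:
Function('G')(P) = Mul(Rational(1, 5), P) (Function('G')(P) = Add(Mul(P, Pow(5, -1)), Mul(0, Pow(P, -1))) = Add(Mul(P, Rational(1, 5)), 0) = Add(Mul(Rational(1, 5), P), 0) = Mul(Rational(1, 5), P))
Function('h')(L, z) = Add(-202, Mul(-20, L)) (Function('h')(L, z) = Add(-2, Mul(Add(L, 10), Add(-10, -10))) = Add(-2, Mul(Add(10, L), -20)) = Add(-2, Add(-200, Mul(-20, L))) = Add(-202, Mul(-20, L)))
Add(-389, Mul(Function('h')(Function('G')(3), Add(Add(-3, 3), -7)), -379)) = Add(-389, Mul(Add(-202, Mul(-20, Mul(Rational(1, 5), 3))), -379)) = Add(-389, Mul(Add(-202, Mul(-20, Rational(3, 5))), -379)) = Add(-389, Mul(Add(-202, -12), -379)) = Add(-389, Mul(-214, -379)) = Add(-389, 81106) = 80717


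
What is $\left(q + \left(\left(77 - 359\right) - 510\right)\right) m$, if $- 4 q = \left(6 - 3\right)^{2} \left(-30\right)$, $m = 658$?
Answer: $-476721$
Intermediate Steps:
$q = \frac{135}{2}$ ($q = - \frac{\left(6 - 3\right)^{2} \left(-30\right)}{4} = - \frac{3^{2} \left(-30\right)}{4} = - \frac{9 \left(-30\right)}{4} = \left(- \frac{1}{4}\right) \left(-270\right) = \frac{135}{2} \approx 67.5$)
$\left(q + \left(\left(77 - 359\right) - 510\right)\right) m = \left(\frac{135}{2} + \left(\left(77 - 359\right) - 510\right)\right) 658 = \left(\frac{135}{2} - 792\right) 658 = \left(- \frac{1449}{2}\right) 658 = -476721$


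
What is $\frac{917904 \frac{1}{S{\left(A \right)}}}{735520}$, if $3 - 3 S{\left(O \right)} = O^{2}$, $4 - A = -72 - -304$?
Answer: $- \frac{57369}{796522190} \approx -7.2024 \cdot 10^{-5}$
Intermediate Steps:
$A = -228$ ($A = 4 - \left(-72 - -304\right) = 4 - \left(-72 + 304\right) = 4 - 232 = -228$)
$S{\left(O \right)} = 1 - \frac{O^{2}}{3}$
$\frac{917904 \frac{1}{S{\left(A \right)}}}{735520} = \frac{917904 \frac{1}{1 - \frac{\left(-228\right)^{2}}{3}}}{735520} = \frac{917904}{1 - 17328} \cdot \frac{1}{735520} = \frac{917904}{-17327} \cdot \frac{1}{735520} = 917904 \left(- \frac{1}{17327}\right) \frac{1}{735520} = \left(- \frac{917904}{17327}\right) \frac{1}{735520} = - \frac{57369}{796522190}$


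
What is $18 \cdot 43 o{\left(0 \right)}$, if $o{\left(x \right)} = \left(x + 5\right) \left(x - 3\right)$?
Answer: $-11610$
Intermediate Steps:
$o{\left(x \right)} = \left(-3 + x\right) \left(5 + x\right)$ ($o{\left(x \right)} = \left(5 + x\right) \left(-3 + x\right) = \left(-3 + x\right) \left(5 + x\right)$)
$18 \cdot 43 o{\left(0 \right)} = 18 \cdot 43 \left(-15 + 0^{2} + 2 \cdot 0\right) = 774 \left(-15 + 0 + 0\right) = 774 \left(-15\right) = -11610$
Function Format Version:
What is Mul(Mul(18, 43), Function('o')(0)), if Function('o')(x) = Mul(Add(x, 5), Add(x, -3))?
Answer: -11610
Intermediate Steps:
Function('o')(x) = Mul(Add(-3, x), Add(5, x)) (Function('o')(x) = Mul(Add(5, x), Add(-3, x)) = Mul(Add(-3, x), Add(5, x)))
Mul(Mul(18, 43), Function('o')(0)) = Mul(Mul(18, 43), Add(-15, Pow(0, 2), Mul(2, 0))) = Mul(774, Add(-15, 0, 0)) = Mul(774, -15) = -11610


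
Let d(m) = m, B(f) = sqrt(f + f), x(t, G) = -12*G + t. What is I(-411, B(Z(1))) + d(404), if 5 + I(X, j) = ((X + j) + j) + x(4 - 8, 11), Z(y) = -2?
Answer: -148 + 4*I ≈ -148.0 + 4.0*I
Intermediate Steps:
x(t, G) = t - 12*G
B(f) = sqrt(2)*sqrt(f) (B(f) = sqrt(2*f) = sqrt(2)*sqrt(f))
I(X, j) = -141 + X + 2*j (I(X, j) = -5 + (((X + j) + j) + ((4 - 8) - 12*11)) = -5 + ((X + 2*j) + (-4 - 132)) = -5 + ((X + 2*j) - 136) = -5 + (-136 + X + 2*j) = -141 + X + 2*j)
I(-411, B(Z(1))) + d(404) = (-141 - 411 + 2*(sqrt(2)*sqrt(-2))) + 404 = (-141 - 411 + 2*(sqrt(2)*(I*sqrt(2)))) + 404 = (-141 - 411 + 2*(2*I)) + 404 = (-141 - 411 + 4*I) + 404 = (-552 + 4*I) + 404 = -148 + 4*I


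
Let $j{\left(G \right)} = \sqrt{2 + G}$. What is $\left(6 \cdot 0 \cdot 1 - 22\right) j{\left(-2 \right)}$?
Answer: $0$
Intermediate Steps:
$\left(6 \cdot 0 \cdot 1 - 22\right) j{\left(-2 \right)} = \left(6 \cdot 0 \cdot 1 - 22\right) \sqrt{2 - 2} = \left(0 \cdot 1 - 22\right) \sqrt{0} = \left(0 - 22\right) 0 = \left(-22\right) 0 = 0$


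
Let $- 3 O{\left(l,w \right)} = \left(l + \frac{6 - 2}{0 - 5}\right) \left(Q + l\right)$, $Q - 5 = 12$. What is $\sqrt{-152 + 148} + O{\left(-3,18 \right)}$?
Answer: $\frac{266}{15} + 2 i \approx 17.733 + 2.0 i$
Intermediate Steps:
$Q = 17$ ($Q = 5 + 12 = 17$)
$O{\left(l,w \right)} = - \frac{\left(17 + l\right) \left(- \frac{4}{5} + l\right)}{3}$ ($O{\left(l,w \right)} = - \frac{\left(l + \frac{6 - 2}{0 - 5}\right) \left(17 + l\right)}{3} = - \frac{\left(l + \frac{4}{-5}\right) \left(17 + l\right)}{3} = - \frac{\left(l + 4 \left(- \frac{1}{5}\right)\right) \left(17 + l\right)}{3} = - \frac{\left(l - \frac{4}{5}\right) \left(17 + l\right)}{3} = - \frac{\left(- \frac{4}{5} + l\right) \left(17 + l\right)}{3} = - \frac{\left(17 + l\right) \left(- \frac{4}{5} + l\right)}{3}$)
$\sqrt{-152 + 148} + O{\left(-3,18 \right)} = \sqrt{-152 + 148} - \left(- \frac{311}{15} + 3\right) = \sqrt{-4} + \left(\frac{68}{15} + \frac{81}{5} - 3\right) = 2 i + \left(\frac{68}{15} + \frac{81}{5} - 3\right) = 2 i + \frac{266}{15} = \frac{266}{15} + 2 i$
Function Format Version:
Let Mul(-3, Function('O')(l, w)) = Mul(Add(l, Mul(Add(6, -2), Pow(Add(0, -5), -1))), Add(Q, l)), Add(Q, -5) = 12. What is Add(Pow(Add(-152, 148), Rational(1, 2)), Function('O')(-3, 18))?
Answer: Add(Rational(266, 15), Mul(2, I)) ≈ Add(17.733, Mul(2.0000, I))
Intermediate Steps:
Q = 17 (Q = Add(5, 12) = 17)
Function('O')(l, w) = Mul(Rational(-1, 3), Add(17, l), Add(Rational(-4, 5), l)) (Function('O')(l, w) = Mul(Rational(-1, 3), Mul(Add(l, Mul(Add(6, -2), Pow(Add(0, -5), -1))), Add(17, l))) = Mul(Rational(-1, 3), Mul(Add(l, Mul(4, Pow(-5, -1))), Add(17, l))) = Mul(Rational(-1, 3), Mul(Add(l, Mul(4, Rational(-1, 5))), Add(17, l))) = Mul(Rational(-1, 3), Mul(Add(l, Rational(-4, 5)), Add(17, l))) = Mul(Rational(-1, 3), Mul(Add(Rational(-4, 5), l), Add(17, l))) = Mul(Rational(-1, 3), Mul(Add(17, l), Add(Rational(-4, 5), l))) = Mul(Rational(-1, 3), Add(17, l), Add(Rational(-4, 5), l)))
Add(Pow(Add(-152, 148), Rational(1, 2)), Function('O')(-3, 18)) = Add(Pow(Add(-152, 148), Rational(1, 2)), Add(Rational(68, 15), Mul(Rational(-27, 5), -3), Mul(Rational(-1, 3), Pow(-3, 2)))) = Add(Pow(-4, Rational(1, 2)), Add(Rational(68, 15), Rational(81, 5), Mul(Rational(-1, 3), 9))) = Add(Mul(2, I), Add(Rational(68, 15), Rational(81, 5), -3)) = Add(Mul(2, I), Rational(266, 15)) = Add(Rational(266, 15), Mul(2, I))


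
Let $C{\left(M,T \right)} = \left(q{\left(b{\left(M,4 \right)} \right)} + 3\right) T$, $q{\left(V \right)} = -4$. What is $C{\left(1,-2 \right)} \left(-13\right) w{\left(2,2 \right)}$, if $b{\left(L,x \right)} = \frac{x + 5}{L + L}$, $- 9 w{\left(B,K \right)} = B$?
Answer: $\frac{52}{9} \approx 5.7778$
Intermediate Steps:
$w{\left(B,K \right)} = - \frac{B}{9}$
$b{\left(L,x \right)} = \frac{5 + x}{2 L}$
$C{\left(M,T \right)} = - T$ ($C{\left(M,T \right)} = \left(-4 + 3\right) T = - T$)
$C{\left(1,-2 \right)} \left(-13\right) w{\left(2,2 \right)} = \left(-1\right) \left(-2\right) \left(-13\right) \left(\left(- \frac{1}{9}\right) 2\right) = 2 \left(-13\right) \left(- \frac{2}{9}\right) = \left(-26\right) \left(- \frac{2}{9}\right) = \frac{52}{9}$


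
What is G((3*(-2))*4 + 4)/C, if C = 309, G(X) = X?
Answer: -20/309 ≈ -0.064725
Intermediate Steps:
G((3*(-2))*4 + 4)/C = ((3*(-2))*4 + 4)/309 = (-6*4 + 4)*(1/309) = (-24 + 4)*(1/309) = -20*1/309 = -20/309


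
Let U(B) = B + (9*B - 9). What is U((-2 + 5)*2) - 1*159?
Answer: -108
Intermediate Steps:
U(B) = -9 + 10*B (U(B) = B + (-9 + 9*B) = -9 + 10*B)
U((-2 + 5)*2) - 1*159 = (-9 + 10*((-2 + 5)*2)) - 1*159 = (-9 + 10*(3*2)) - 159 = (-9 + 10*6) - 159 = (-9 + 60) - 159 = 51 - 159 = -108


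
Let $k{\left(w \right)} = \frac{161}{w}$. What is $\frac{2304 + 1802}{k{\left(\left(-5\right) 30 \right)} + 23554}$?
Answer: $\frac{615900}{3532939} \approx 0.17433$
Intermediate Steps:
$\frac{2304 + 1802}{k{\left(\left(-5\right) 30 \right)} + 23554} = \frac{2304 + 1802}{\frac{161}{\left(-5\right) 30} + 23554} = \frac{4106}{\frac{161}{-150} + 23554} = \frac{4106}{161 \left(- \frac{1}{150}\right) + 23554} = \frac{4106}{- \frac{161}{150} + 23554} = \frac{4106}{\frac{3532939}{150}} = 4106 \cdot \frac{150}{3532939} = \frac{615900}{3532939}$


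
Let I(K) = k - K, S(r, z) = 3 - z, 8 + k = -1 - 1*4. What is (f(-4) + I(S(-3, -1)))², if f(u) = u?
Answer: 441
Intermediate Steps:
k = -13 (k = -8 + (-1 - 1*4) = -8 + (-1 - 4) = -8 - 5 = -13)
I(K) = -13 - K
(f(-4) + I(S(-3, -1)))² = (-4 + (-13 - (3 - 1*(-1))))² = (-4 + (-13 - (3 + 1)))² = (-4 + (-13 - 1*4))² = (-4 + (-13 - 4))² = (-4 - 17)² = (-21)² = 441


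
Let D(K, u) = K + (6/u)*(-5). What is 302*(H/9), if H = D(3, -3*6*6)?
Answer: 8909/81 ≈ 109.99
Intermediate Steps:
D(K, u) = K - 30/u
H = 59/18 (H = 3 - 30/(-3*6*6) = 3 - 30/((-18*6)) = 3 - 30/(-108) = 3 - 30*(-1/108) = 3 + 5/18 = 59/18 ≈ 3.2778)
302*(H/9) = 302*((59/18)/9) = 302*((59/18)*(⅑)) = 302*(59/162) = 8909/81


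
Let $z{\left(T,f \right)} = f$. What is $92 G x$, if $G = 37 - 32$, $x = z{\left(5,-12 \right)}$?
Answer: $-5520$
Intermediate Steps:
$x = -12$
$G = 5$
$92 G x = 92 \cdot 5 \left(-12\right) = 460 \left(-12\right) = -5520$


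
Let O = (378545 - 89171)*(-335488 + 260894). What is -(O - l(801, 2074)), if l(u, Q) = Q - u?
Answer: 21585565429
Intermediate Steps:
O = -21585564156 (O = 289374*(-74594) = -21585564156)
-(O - l(801, 2074)) = -(-21585564156 - (2074 - 1*801)) = -(-21585564156 - (2074 - 801)) = -(-21585564156 - 1*1273) = -(-21585564156 - 1273) = -1*(-21585565429) = 21585565429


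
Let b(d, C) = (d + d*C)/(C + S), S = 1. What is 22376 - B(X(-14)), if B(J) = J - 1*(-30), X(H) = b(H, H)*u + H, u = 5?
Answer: 22430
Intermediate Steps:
b(d, C) = (d + C*d)/(1 + C) (b(d, C) = (d + d*C)/(C + 1) = (d + C*d)/(1 + C))
X(H) = 6*H (X(H) = H*5 + H = 5*H + H = 6*H)
B(J) = 30 + J (B(J) = J + 30 = 30 + J)
22376 - B(X(-14)) = 22376 - (30 + 6*(-14)) = 22376 - (30 - 84) = 22376 - 1*(-54) = 22376 + 54 = 22430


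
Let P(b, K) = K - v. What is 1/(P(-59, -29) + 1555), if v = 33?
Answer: 1/1493 ≈ 0.00066979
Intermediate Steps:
P(b, K) = -33 + K (P(b, K) = K - 1*33 = K - 33 = -33 + K)
1/(P(-59, -29) + 1555) = 1/((-33 - 29) + 1555) = 1/(-62 + 1555) = 1/1493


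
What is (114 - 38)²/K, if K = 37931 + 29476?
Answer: 5776/67407 ≈ 0.085688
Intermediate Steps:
K = 67407
(114 - 38)²/K = (114 - 38)²/67407 = 76²*(1/67407) = 5776*(1/67407) = 5776/67407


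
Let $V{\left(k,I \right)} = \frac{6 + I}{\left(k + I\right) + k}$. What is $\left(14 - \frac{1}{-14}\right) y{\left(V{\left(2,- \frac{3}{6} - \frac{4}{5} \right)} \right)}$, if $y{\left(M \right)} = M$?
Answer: $\frac{9259}{378} \approx 24.495$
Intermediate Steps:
$V{\left(k,I \right)} = \frac{6 + I}{I + 2 k}$ ($V{\left(k,I \right)} = \frac{6 + I}{\left(I + k\right) + k} = \frac{6 + I}{I + 2 k}$)
$\left(14 - \frac{1}{-14}\right) y{\left(V{\left(2,- \frac{3}{6} - \frac{4}{5} \right)} \right)} = \left(14 - \frac{1}{-14}\right) \frac{6 - \left(\frac{1}{2} + \frac{4}{5}\right)}{\left(- \frac{3}{6} - \frac{4}{5}\right) + 2 \cdot 2} = \left(14 - - \frac{1}{14}\right) \frac{6 - \frac{13}{10}}{\left(\left(-3\right) \frac{1}{6} - \frac{4}{5}\right) + 4} = \left(14 + \frac{1}{14}\right) \frac{6 - \frac{13}{10}}{\left(- \frac{1}{2} - \frac{4}{5}\right) + 4} = \frac{197 \frac{6 - \frac{13}{10}}{- \frac{13}{10} + 4}}{14} = \frac{197 \frac{1}{\frac{27}{10}} \cdot \frac{47}{10}}{14} = \frac{197 \cdot \frac{10}{27} \cdot \frac{47}{10}}{14} = \frac{197}{14} \cdot \frac{47}{27} = \frac{9259}{378}$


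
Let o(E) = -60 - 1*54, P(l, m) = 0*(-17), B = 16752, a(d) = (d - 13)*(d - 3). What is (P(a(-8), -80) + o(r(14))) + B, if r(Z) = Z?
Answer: 16638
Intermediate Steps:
a(d) = (-13 + d)*(-3 + d)
P(l, m) = 0
o(E) = -114 (o(E) = -60 - 54 = -114)
(P(a(-8), -80) + o(r(14))) + B = (0 - 114) + 16752 = -114 + 16752 = 16638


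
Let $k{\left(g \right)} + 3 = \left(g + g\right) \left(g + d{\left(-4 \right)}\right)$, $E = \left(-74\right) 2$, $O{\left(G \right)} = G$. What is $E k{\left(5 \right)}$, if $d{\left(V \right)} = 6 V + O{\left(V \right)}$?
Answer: $34484$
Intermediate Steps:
$E = -148$
$d{\left(V \right)} = 7 V$ ($d{\left(V \right)} = 6 V + V = 7 V$)
$k{\left(g \right)} = -3 + 2 g \left(-28 + g\right)$ ($k{\left(g \right)} = -3 + \left(g + g\right) \left(g + 7 \left(-4\right)\right) = -3 + 2 g \left(g - 28\right) = -3 + 2 g \left(-28 + g\right)$)
$E k{\left(5 \right)} = - 148 \left(-3 - 280 + 2 \cdot 5^{2}\right) = - 148 \left(-3 - 280 + 2 \cdot 25\right) = - 148 \left(-3 - 280 + 50\right) = \left(-148\right) \left(-233\right) = 34484$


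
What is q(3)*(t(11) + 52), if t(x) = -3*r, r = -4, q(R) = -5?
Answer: -320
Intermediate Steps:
t(x) = 12 (t(x) = -3*(-4) = 12)
q(3)*(t(11) + 52) = -5*(12 + 52) = -5*64 = -320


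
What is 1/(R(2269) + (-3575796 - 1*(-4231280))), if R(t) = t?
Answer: 1/657753 ≈ 1.5203e-6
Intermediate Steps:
1/(R(2269) + (-3575796 - 1*(-4231280))) = 1/(2269 + (-3575796 - 1*(-4231280))) = 1/(2269 + (-3575796 + 4231280)) = 1/(2269 + 655484) = 1/657753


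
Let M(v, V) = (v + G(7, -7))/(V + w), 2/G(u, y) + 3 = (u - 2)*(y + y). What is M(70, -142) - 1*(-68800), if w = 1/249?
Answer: 177575724908/2581061 ≈ 68800.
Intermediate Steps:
G(u, y) = 2/(-3 + 2*y*(-2 + u)) (G(u, y) = 2/(-3 + (u - 2)*(y + y)) = 2/(-3 + (-2 + u)*(2*y)) = 2/(-3 + 2*y*(-2 + u)))
w = 1/249 ≈ 0.0040161
M(v, V) = (-2/73 + v)/(1/249 + V) (M(v, V) = (v + 2/(-3 - 4*(-7) + 2*7*(-7)))/(V + 1/249) = (v + 2/(-3 + 28 - 98))/(1/249 + V) = (v + 2/(-73))/(1/249 + V) = (v + 2*(-1/73))/(1/249 + V) = (v - 2/73)/(1/249 + V) = (-2/73 + v)/(1/249 + V))
M(70, -142) - 1*(-68800) = 249*(-2 + 73*70)/(73*(1 + 249*(-142))) - 1*(-68800) = 249*(-2 + 5110)/(73*(1 - 35358)) + 68800 = (249/73)*5108/(-35357) + 68800 = (249/73)*(-1/35357)*5108 + 68800 = -1271892/2581061 + 68800 = 177575724908/2581061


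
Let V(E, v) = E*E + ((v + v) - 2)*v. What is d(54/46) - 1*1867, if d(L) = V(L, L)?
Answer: -986698/529 ≈ -1865.2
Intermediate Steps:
V(E, v) = E² + v*(-2 + 2*v) (V(E, v) = E² + (2*v - 2)*v = E² + (-2 + 2*v)*v = E² + v*(-2 + 2*v))
d(L) = -2*L + 3*L² (d(L) = L² - 2*L + 2*L² = -2*L + 3*L²)
d(54/46) - 1*1867 = (54/46)*(-2 + 3*(54/46)) - 1*1867 = (54*(1/46))*(-2 + 3*(54*(1/46))) - 1867 = 27*(-2 + 3*(27/23))/23 - 1867 = 27*(-2 + 81/23)/23 - 1867 = (27/23)*(35/23) - 1867 = 945/529 - 1867 = -986698/529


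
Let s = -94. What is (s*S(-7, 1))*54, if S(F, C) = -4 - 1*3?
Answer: 35532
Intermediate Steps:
S(F, C) = -7 (S(F, C) = -4 - 3 = -7)
(s*S(-7, 1))*54 = -94*(-7)*54 = 658*54 = 35532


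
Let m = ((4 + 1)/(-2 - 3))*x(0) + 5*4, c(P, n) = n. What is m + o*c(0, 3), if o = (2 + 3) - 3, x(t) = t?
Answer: 26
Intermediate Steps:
o = 2 (o = 5 - 3 = 2)
m = 20 (m = ((4 + 1)/(-2 - 3))*0 + 5*4 = (5/(-5))*0 + 20 = (5*(-⅕))*0 + 20 = -1*0 + 20 = 0 + 20 = 20)
m + o*c(0, 3) = 20 + 2*3 = 20 + 6 = 26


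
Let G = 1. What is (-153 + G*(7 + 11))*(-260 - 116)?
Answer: 50760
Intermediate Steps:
(-153 + G*(7 + 11))*(-260 - 116) = (-153 + 1*(7 + 11))*(-260 - 116) = (-153 + 1*18)*(-376) = (-153 + 18)*(-376) = -135*(-376) = 50760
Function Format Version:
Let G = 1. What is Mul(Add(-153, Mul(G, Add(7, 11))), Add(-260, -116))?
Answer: 50760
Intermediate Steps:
Mul(Add(-153, Mul(G, Add(7, 11))), Add(-260, -116)) = Mul(Add(-153, Mul(1, Add(7, 11))), Add(-260, -116)) = Mul(Add(-153, Mul(1, 18)), -376) = Mul(Add(-153, 18), -376) = Mul(-135, -376) = 50760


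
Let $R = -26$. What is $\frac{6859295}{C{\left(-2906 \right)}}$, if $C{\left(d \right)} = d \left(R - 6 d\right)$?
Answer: $- \frac{1371859}{10118692} \approx -0.13558$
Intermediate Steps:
$C{\left(d \right)} = d \left(-26 - 6 d\right)$
$\frac{6859295}{C{\left(-2906 \right)}} = \frac{6859295}{\left(-2\right) \left(-2906\right) \left(13 + 3 \left(-2906\right)\right)} = \frac{6859295}{\left(-2\right) \left(-2906\right) \left(13 - 8718\right)} = \frac{6859295}{\left(-2\right) \left(-2906\right) \left(-8705\right)} = \frac{6859295}{-50593460} = 6859295 \left(- \frac{1}{50593460}\right) = - \frac{1371859}{10118692}$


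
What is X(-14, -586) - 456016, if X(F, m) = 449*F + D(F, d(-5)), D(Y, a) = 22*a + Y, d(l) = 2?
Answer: -462272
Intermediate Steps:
D(Y, a) = Y + 22*a
X(F, m) = 44 + 450*F (X(F, m) = 449*F + (F + 22*2) = 449*F + (F + 44) = 449*F + (44 + F) = 44 + 450*F)
X(-14, -586) - 456016 = (44 + 450*(-14)) - 456016 = (44 - 6300) - 456016 = -6256 - 456016 = -462272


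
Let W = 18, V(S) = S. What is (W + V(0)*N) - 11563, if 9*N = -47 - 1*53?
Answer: -11545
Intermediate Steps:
N = -100/9 (N = (-47 - 1*53)/9 = (-47 - 53)/9 = (1/9)*(-100) = -100/9 ≈ -11.111)
(W + V(0)*N) - 11563 = (18 + 0*(-100/9)) - 11563 = (18 + 0) - 11563 = 18 - 11563 = -11545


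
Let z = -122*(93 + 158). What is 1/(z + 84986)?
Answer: 1/54364 ≈ 1.8395e-5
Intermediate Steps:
z = -30622 (z = -122*251 = -30622)
1/(z + 84986) = 1/(-30622 + 84986) = 1/54364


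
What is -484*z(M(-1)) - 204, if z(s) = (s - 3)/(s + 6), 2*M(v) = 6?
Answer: -204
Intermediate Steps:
M(v) = 3 (M(v) = (½)*6 = 3)
z(s) = (-3 + s)/(6 + s)
-484*z(M(-1)) - 204 = -484*(-3 + 3)/(6 + 3) - 204 = -484*0/9 - 204 = -484*0 - 204 = 0 - 204 = -204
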